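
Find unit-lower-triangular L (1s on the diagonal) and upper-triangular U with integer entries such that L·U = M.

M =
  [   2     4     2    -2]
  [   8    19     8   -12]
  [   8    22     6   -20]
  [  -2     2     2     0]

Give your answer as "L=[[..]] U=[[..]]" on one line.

L=[[1,0,0,0],[4,1,0,0],[4,2,1,0],[-1,2,-2,1]] U=[[2,4,2,-2],[0,3,0,-4],[0,0,-2,-4],[0,0,0,-2]]

  R1 -= 4·R0 → [0,3,0,-4]
  R2 -= 4·R0 → [0,6,-2,-12]
  R3 -= -1·R0 → [0,6,4,-2]
  R2 -= 2·R1 → [0,0,-2,-4]
  R3 -= 2·R1 → [0,0,4,6]
  R3 -= -2·R2 → [0,0,0,-2]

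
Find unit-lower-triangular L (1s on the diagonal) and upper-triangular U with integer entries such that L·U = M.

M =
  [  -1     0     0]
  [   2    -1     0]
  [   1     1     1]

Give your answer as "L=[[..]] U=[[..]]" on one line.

L=[[1,0,0],[-2,1,0],[-1,-1,1]] U=[[-1,0,0],[0,-1,0],[0,0,1]]

  r1 -= -2·r0 → [0,-1,0]
  r2 -= -1·r0 → [0,1,1]
  r2 -= -1·r1 → [0,0,1]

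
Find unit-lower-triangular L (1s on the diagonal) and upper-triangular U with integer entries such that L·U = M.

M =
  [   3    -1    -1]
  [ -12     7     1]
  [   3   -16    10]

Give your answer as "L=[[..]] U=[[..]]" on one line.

L=[[1,0,0],[-4,1,0],[1,-5,1]] U=[[3,-1,-1],[0,3,-3],[0,0,-4]]

  r1 -= -4·r0 → [0,3,-3]
  r2 -= 1·r0 → [0,-15,11]
  r2 -= -5·r1 → [0,0,-4]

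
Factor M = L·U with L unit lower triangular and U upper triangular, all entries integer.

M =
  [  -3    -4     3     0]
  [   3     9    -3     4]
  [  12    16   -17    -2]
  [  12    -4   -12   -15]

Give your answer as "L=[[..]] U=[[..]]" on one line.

  row1 -= -1·row0 → [0,5,0,4]
  row2 -= -4·row0 → [0,0,-5,-2]
  row3 -= -4·row0 → [0,-20,0,-15]
  row2 -= 0·row1 → [0,0,-5,-2]
  row3 -= -4·row1 → [0,0,0,1]
  row3 -= 0·row2 → [0,0,0,1]

L=[[1,0,0,0],[-1,1,0,0],[-4,0,1,0],[-4,-4,0,1]] U=[[-3,-4,3,0],[0,5,0,4],[0,0,-5,-2],[0,0,0,1]]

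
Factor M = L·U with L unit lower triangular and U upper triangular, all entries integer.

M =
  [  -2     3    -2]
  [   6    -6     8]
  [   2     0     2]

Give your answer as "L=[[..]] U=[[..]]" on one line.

L=[[1,0,0],[-3,1,0],[-1,1,1]] U=[[-2,3,-2],[0,3,2],[0,0,-2]]

  row1 -= -3·row0 → [0,3,2]
  row2 -= -1·row0 → [0,3,0]
  row2 -= 1·row1 → [0,0,-2]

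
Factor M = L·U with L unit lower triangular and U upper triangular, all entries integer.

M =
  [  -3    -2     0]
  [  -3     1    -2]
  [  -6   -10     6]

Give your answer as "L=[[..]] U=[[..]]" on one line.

L=[[1,0,0],[1,1,0],[2,-2,1]] U=[[-3,-2,0],[0,3,-2],[0,0,2]]

  row1 -= 1·row0 → [0,3,-2]
  row2 -= 2·row0 → [0,-6,6]
  row2 -= -2·row1 → [0,0,2]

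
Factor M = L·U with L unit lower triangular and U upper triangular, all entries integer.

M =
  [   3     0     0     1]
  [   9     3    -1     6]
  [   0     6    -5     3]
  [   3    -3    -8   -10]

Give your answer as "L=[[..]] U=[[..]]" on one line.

  r1 -= 3·r0 → [0,3,-1,3]
  r2 -= 0·r0 → [0,6,-5,3]
  r3 -= 1·r0 → [0,-3,-8,-11]
  r2 -= 2·r1 → [0,0,-3,-3]
  r3 -= -1·r1 → [0,0,-9,-8]
  r3 -= 3·r2 → [0,0,0,1]

L=[[1,0,0,0],[3,1,0,0],[0,2,1,0],[1,-1,3,1]] U=[[3,0,0,1],[0,3,-1,3],[0,0,-3,-3],[0,0,0,1]]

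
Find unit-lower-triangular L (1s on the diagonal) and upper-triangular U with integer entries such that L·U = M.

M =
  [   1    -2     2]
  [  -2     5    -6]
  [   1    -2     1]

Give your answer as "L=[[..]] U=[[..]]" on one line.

L=[[1,0,0],[-2,1,0],[1,0,1]] U=[[1,-2,2],[0,1,-2],[0,0,-1]]

  R1 -= -2·R0 → [0,1,-2]
  R2 -= 1·R0 → [0,0,-1]
  R2 -= 0·R1 → [0,0,-1]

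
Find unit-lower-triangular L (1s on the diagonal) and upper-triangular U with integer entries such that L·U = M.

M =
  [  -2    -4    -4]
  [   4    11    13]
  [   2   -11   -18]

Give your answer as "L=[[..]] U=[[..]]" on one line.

  r1 -= -2·r0 → [0,3,5]
  r2 -= -1·r0 → [0,-15,-22]
  r2 -= -5·r1 → [0,0,3]

L=[[1,0,0],[-2,1,0],[-1,-5,1]] U=[[-2,-4,-4],[0,3,5],[0,0,3]]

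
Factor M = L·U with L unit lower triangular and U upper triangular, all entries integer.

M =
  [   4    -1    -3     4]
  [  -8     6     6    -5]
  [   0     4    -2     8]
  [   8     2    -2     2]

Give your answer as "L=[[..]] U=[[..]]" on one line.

L=[[1,0,0,0],[-2,1,0,0],[0,1,1,0],[2,1,-2,1]] U=[[4,-1,-3,4],[0,4,0,3],[0,0,-2,5],[0,0,0,1]]

  r1 -= -2·r0 → [0,4,0,3]
  r2 -= 0·r0 → [0,4,-2,8]
  r3 -= 2·r0 → [0,4,4,-6]
  r2 -= 1·r1 → [0,0,-2,5]
  r3 -= 1·r1 → [0,0,4,-9]
  r3 -= -2·r2 → [0,0,0,1]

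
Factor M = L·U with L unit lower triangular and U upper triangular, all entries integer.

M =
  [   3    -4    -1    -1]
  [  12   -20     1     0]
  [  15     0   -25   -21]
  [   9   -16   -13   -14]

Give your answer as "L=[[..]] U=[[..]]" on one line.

L=[[1,0,0,0],[4,1,0,0],[5,-5,1,0],[3,1,-3,1]] U=[[3,-4,-1,-1],[0,-4,5,4],[0,0,5,4],[0,0,0,-3]]

  r1 -= 4·r0 → [0,-4,5,4]
  r2 -= 5·r0 → [0,20,-20,-16]
  r3 -= 3·r0 → [0,-4,-10,-11]
  r2 -= -5·r1 → [0,0,5,4]
  r3 -= 1·r1 → [0,0,-15,-15]
  r3 -= -3·r2 → [0,0,0,-3]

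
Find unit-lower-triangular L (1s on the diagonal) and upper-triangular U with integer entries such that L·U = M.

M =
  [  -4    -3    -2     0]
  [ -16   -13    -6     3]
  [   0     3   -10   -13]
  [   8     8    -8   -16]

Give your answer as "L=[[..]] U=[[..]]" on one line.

  row1 -= 4·row0 → [0,-1,2,3]
  row2 -= 0·row0 → [0,3,-10,-13]
  row3 -= -2·row0 → [0,2,-12,-16]
  row2 -= -3·row1 → [0,0,-4,-4]
  row3 -= -2·row1 → [0,0,-8,-10]
  row3 -= 2·row2 → [0,0,0,-2]

L=[[1,0,0,0],[4,1,0,0],[0,-3,1,0],[-2,-2,2,1]] U=[[-4,-3,-2,0],[0,-1,2,3],[0,0,-4,-4],[0,0,0,-2]]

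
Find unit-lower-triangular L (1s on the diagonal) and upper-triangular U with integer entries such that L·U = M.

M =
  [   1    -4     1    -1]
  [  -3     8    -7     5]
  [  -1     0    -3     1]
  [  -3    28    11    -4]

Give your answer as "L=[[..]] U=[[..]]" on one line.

  row1 -= -3·row0 → [0,-4,-4,2]
  row2 -= -1·row0 → [0,-4,-2,0]
  row3 -= -3·row0 → [0,16,14,-7]
  row2 -= 1·row1 → [0,0,2,-2]
  row3 -= -4·row1 → [0,0,-2,1]
  row3 -= -1·row2 → [0,0,0,-1]

L=[[1,0,0,0],[-3,1,0,0],[-1,1,1,0],[-3,-4,-1,1]] U=[[1,-4,1,-1],[0,-4,-4,2],[0,0,2,-2],[0,0,0,-1]]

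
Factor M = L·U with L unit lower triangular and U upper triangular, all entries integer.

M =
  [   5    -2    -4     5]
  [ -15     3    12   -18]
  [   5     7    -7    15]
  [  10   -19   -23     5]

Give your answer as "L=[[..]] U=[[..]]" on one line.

L=[[1,0,0,0],[-3,1,0,0],[1,-3,1,0],[2,5,5,1]] U=[[5,-2,-4,5],[0,-3,0,-3],[0,0,-3,1],[0,0,0,5]]

  row1 -= -3·row0 → [0,-3,0,-3]
  row2 -= 1·row0 → [0,9,-3,10]
  row3 -= 2·row0 → [0,-15,-15,-5]
  row2 -= -3·row1 → [0,0,-3,1]
  row3 -= 5·row1 → [0,0,-15,10]
  row3 -= 5·row2 → [0,0,0,5]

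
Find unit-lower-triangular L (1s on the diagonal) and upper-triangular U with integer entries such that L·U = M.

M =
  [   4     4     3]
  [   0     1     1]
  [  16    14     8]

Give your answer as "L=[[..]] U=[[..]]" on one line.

L=[[1,0,0],[0,1,0],[4,-2,1]] U=[[4,4,3],[0,1,1],[0,0,-2]]

  row1 -= 0·row0 → [0,1,1]
  row2 -= 4·row0 → [0,-2,-4]
  row2 -= -2·row1 → [0,0,-2]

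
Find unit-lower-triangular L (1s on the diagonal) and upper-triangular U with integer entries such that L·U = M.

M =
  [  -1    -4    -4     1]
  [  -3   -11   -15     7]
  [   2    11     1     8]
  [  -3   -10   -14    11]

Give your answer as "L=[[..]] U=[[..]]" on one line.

  row1 -= 3·row0 → [0,1,-3,4]
  row2 -= -2·row0 → [0,3,-7,10]
  row3 -= 3·row0 → [0,2,-2,8]
  row2 -= 3·row1 → [0,0,2,-2]
  row3 -= 2·row1 → [0,0,4,0]
  row3 -= 2·row2 → [0,0,0,4]

L=[[1,0,0,0],[3,1,0,0],[-2,3,1,0],[3,2,2,1]] U=[[-1,-4,-4,1],[0,1,-3,4],[0,0,2,-2],[0,0,0,4]]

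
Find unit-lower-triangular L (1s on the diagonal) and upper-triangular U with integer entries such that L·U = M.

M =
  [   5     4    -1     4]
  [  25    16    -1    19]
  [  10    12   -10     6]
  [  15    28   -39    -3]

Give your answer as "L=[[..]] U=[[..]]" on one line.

L=[[1,0,0,0],[5,1,0,0],[2,-1,1,0],[3,-4,5,1]] U=[[5,4,-1,4],[0,-4,4,-1],[0,0,-4,-3],[0,0,0,-4]]

  r1 -= 5·r0 → [0,-4,4,-1]
  r2 -= 2·r0 → [0,4,-8,-2]
  r3 -= 3·r0 → [0,16,-36,-15]
  r2 -= -1·r1 → [0,0,-4,-3]
  r3 -= -4·r1 → [0,0,-20,-19]
  r3 -= 5·r2 → [0,0,0,-4]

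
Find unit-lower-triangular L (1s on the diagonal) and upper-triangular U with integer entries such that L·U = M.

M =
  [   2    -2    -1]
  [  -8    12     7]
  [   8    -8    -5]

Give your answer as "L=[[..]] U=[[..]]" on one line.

L=[[1,0,0],[-4,1,0],[4,0,1]] U=[[2,-2,-1],[0,4,3],[0,0,-1]]

  r1 -= -4·r0 → [0,4,3]
  r2 -= 4·r0 → [0,0,-1]
  r2 -= 0·r1 → [0,0,-1]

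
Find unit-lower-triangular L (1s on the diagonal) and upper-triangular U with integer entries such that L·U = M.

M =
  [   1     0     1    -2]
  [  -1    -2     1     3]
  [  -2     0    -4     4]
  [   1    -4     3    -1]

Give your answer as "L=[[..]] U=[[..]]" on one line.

L=[[1,0,0,0],[-1,1,0,0],[-2,0,1,0],[1,2,1,1]] U=[[1,0,1,-2],[0,-2,2,1],[0,0,-2,0],[0,0,0,-1]]

  row1 -= -1·row0 → [0,-2,2,1]
  row2 -= -2·row0 → [0,0,-2,0]
  row3 -= 1·row0 → [0,-4,2,1]
  row2 -= 0·row1 → [0,0,-2,0]
  row3 -= 2·row1 → [0,0,-2,-1]
  row3 -= 1·row2 → [0,0,0,-1]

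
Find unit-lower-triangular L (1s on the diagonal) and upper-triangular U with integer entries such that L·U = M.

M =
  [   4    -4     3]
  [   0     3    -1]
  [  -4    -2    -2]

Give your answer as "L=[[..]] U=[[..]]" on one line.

L=[[1,0,0],[0,1,0],[-1,-2,1]] U=[[4,-4,3],[0,3,-1],[0,0,-1]]

  R1 -= 0·R0 → [0,3,-1]
  R2 -= -1·R0 → [0,-6,1]
  R2 -= -2·R1 → [0,0,-1]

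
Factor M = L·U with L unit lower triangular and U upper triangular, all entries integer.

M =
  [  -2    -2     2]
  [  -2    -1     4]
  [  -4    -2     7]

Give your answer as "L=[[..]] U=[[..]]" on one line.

L=[[1,0,0],[1,1,0],[2,2,1]] U=[[-2,-2,2],[0,1,2],[0,0,-1]]

  R1 -= 1·R0 → [0,1,2]
  R2 -= 2·R0 → [0,2,3]
  R2 -= 2·R1 → [0,0,-1]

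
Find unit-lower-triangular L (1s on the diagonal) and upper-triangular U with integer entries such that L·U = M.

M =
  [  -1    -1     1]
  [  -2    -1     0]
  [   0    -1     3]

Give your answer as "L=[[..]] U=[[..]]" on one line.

L=[[1,0,0],[2,1,0],[0,-1,1]] U=[[-1,-1,1],[0,1,-2],[0,0,1]]

  R1 -= 2·R0 → [0,1,-2]
  R2 -= 0·R0 → [0,-1,3]
  R2 -= -1·R1 → [0,0,1]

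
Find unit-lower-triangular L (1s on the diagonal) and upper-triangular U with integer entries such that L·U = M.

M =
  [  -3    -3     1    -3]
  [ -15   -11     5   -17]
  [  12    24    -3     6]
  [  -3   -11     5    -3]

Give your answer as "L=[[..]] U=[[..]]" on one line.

L=[[1,0,0,0],[5,1,0,0],[-4,3,1,0],[1,-2,4,1]] U=[[-3,-3,1,-3],[0,4,0,-2],[0,0,1,0],[0,0,0,-4]]

  R1 -= 5·R0 → [0,4,0,-2]
  R2 -= -4·R0 → [0,12,1,-6]
  R3 -= 1·R0 → [0,-8,4,0]
  R2 -= 3·R1 → [0,0,1,0]
  R3 -= -2·R1 → [0,0,4,-4]
  R3 -= 4·R2 → [0,0,0,-4]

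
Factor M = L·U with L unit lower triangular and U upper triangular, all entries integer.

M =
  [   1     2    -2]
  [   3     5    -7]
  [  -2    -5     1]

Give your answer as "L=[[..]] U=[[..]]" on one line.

L=[[1,0,0],[3,1,0],[-2,1,1]] U=[[1,2,-2],[0,-1,-1],[0,0,-2]]

  row1 -= 3·row0 → [0,-1,-1]
  row2 -= -2·row0 → [0,-1,-3]
  row2 -= 1·row1 → [0,0,-2]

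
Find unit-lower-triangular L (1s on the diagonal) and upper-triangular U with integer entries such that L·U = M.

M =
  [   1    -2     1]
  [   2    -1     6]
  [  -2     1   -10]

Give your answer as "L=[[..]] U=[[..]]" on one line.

  R1 -= 2·R0 → [0,3,4]
  R2 -= -2·R0 → [0,-3,-8]
  R2 -= -1·R1 → [0,0,-4]

L=[[1,0,0],[2,1,0],[-2,-1,1]] U=[[1,-2,1],[0,3,4],[0,0,-4]]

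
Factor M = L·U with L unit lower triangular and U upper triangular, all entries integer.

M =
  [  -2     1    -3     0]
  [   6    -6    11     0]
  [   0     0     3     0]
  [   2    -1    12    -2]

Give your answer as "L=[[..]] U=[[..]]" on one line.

L=[[1,0,0,0],[-3,1,0,0],[0,0,1,0],[-1,0,3,1]] U=[[-2,1,-3,0],[0,-3,2,0],[0,0,3,0],[0,0,0,-2]]

  r1 -= -3·r0 → [0,-3,2,0]
  r2 -= 0·r0 → [0,0,3,0]
  r3 -= -1·r0 → [0,0,9,-2]
  r2 -= 0·r1 → [0,0,3,0]
  r3 -= 0·r1 → [0,0,9,-2]
  r3 -= 3·r2 → [0,0,0,-2]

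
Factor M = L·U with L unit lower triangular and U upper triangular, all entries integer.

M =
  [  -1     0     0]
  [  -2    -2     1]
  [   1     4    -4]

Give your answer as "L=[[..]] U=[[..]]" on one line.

  r1 -= 2·r0 → [0,-2,1]
  r2 -= -1·r0 → [0,4,-4]
  r2 -= -2·r1 → [0,0,-2]

L=[[1,0,0],[2,1,0],[-1,-2,1]] U=[[-1,0,0],[0,-2,1],[0,0,-2]]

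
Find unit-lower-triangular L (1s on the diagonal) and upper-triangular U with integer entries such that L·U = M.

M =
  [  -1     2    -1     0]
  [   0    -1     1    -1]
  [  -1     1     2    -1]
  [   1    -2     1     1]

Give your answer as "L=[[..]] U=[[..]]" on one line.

L=[[1,0,0,0],[0,1,0,0],[1,1,1,0],[-1,0,0,1]] U=[[-1,2,-1,0],[0,-1,1,-1],[0,0,2,0],[0,0,0,1]]

  R1 -= 0·R0 → [0,-1,1,-1]
  R2 -= 1·R0 → [0,-1,3,-1]
  R3 -= -1·R0 → [0,0,0,1]
  R2 -= 1·R1 → [0,0,2,0]
  R3 -= 0·R1 → [0,0,0,1]
  R3 -= 0·R2 → [0,0,0,1]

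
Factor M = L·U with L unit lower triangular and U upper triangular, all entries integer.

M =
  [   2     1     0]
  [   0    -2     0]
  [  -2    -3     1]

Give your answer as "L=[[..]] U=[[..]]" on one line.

L=[[1,0,0],[0,1,0],[-1,1,1]] U=[[2,1,0],[0,-2,0],[0,0,1]]

  row1 -= 0·row0 → [0,-2,0]
  row2 -= -1·row0 → [0,-2,1]
  row2 -= 1·row1 → [0,0,1]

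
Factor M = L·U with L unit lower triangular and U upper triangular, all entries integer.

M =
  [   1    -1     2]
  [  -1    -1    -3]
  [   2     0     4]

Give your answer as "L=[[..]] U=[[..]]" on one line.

  row1 -= -1·row0 → [0,-2,-1]
  row2 -= 2·row0 → [0,2,0]
  row2 -= -1·row1 → [0,0,-1]

L=[[1,0,0],[-1,1,0],[2,-1,1]] U=[[1,-1,2],[0,-2,-1],[0,0,-1]]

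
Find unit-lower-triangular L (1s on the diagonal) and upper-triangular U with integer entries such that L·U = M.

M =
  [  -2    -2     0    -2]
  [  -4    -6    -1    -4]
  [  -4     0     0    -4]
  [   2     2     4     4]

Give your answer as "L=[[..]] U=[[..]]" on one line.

  r1 -= 2·r0 → [0,-2,-1,0]
  r2 -= 2·r0 → [0,4,0,0]
  r3 -= -1·r0 → [0,0,4,2]
  r2 -= -2·r1 → [0,0,-2,0]
  r3 -= 0·r1 → [0,0,4,2]
  r3 -= -2·r2 → [0,0,0,2]

L=[[1,0,0,0],[2,1,0,0],[2,-2,1,0],[-1,0,-2,1]] U=[[-2,-2,0,-2],[0,-2,-1,0],[0,0,-2,0],[0,0,0,2]]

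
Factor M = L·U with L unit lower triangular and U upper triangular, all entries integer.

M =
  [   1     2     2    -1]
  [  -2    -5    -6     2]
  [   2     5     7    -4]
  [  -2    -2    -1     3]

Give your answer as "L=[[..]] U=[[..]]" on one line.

  R1 -= -2·R0 → [0,-1,-2,0]
  R2 -= 2·R0 → [0,1,3,-2]
  R3 -= -2·R0 → [0,2,3,1]
  R2 -= -1·R1 → [0,0,1,-2]
  R3 -= -2·R1 → [0,0,-1,1]
  R3 -= -1·R2 → [0,0,0,-1]

L=[[1,0,0,0],[-2,1,0,0],[2,-1,1,0],[-2,-2,-1,1]] U=[[1,2,2,-1],[0,-1,-2,0],[0,0,1,-2],[0,0,0,-1]]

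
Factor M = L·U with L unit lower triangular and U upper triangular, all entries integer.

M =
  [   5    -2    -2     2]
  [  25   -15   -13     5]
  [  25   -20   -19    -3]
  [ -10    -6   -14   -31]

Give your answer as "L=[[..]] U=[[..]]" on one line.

L=[[1,0,0,0],[5,1,0,0],[5,2,1,0],[-2,2,4,1]] U=[[5,-2,-2,2],[0,-5,-3,-5],[0,0,-3,-3],[0,0,0,-5]]

  R1 -= 5·R0 → [0,-5,-3,-5]
  R2 -= 5·R0 → [0,-10,-9,-13]
  R3 -= -2·R0 → [0,-10,-18,-27]
  R2 -= 2·R1 → [0,0,-3,-3]
  R3 -= 2·R1 → [0,0,-12,-17]
  R3 -= 4·R2 → [0,0,0,-5]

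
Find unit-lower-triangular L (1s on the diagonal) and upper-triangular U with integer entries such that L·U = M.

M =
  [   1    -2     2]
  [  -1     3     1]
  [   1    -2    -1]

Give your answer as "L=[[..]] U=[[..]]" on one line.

L=[[1,0,0],[-1,1,0],[1,0,1]] U=[[1,-2,2],[0,1,3],[0,0,-3]]

  R1 -= -1·R0 → [0,1,3]
  R2 -= 1·R0 → [0,0,-3]
  R2 -= 0·R1 → [0,0,-3]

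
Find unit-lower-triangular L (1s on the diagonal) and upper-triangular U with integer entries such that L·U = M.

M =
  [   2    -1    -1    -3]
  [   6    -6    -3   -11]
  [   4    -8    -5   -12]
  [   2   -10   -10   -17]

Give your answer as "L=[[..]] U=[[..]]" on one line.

  r1 -= 3·r0 → [0,-3,0,-2]
  r2 -= 2·r0 → [0,-6,-3,-6]
  r3 -= 1·r0 → [0,-9,-9,-14]
  r2 -= 2·r1 → [0,0,-3,-2]
  r3 -= 3·r1 → [0,0,-9,-8]
  r3 -= 3·r2 → [0,0,0,-2]

L=[[1,0,0,0],[3,1,0,0],[2,2,1,0],[1,3,3,1]] U=[[2,-1,-1,-3],[0,-3,0,-2],[0,0,-3,-2],[0,0,0,-2]]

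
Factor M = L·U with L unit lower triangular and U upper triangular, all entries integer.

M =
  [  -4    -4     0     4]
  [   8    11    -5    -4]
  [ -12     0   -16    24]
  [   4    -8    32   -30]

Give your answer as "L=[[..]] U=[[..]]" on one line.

L=[[1,0,0,0],[-2,1,0,0],[3,4,1,0],[-1,-4,3,1]] U=[[-4,-4,0,4],[0,3,-5,4],[0,0,4,-4],[0,0,0,2]]

  r1 -= -2·r0 → [0,3,-5,4]
  r2 -= 3·r0 → [0,12,-16,12]
  r3 -= -1·r0 → [0,-12,32,-26]
  r2 -= 4·r1 → [0,0,4,-4]
  r3 -= -4·r1 → [0,0,12,-10]
  r3 -= 3·r2 → [0,0,0,2]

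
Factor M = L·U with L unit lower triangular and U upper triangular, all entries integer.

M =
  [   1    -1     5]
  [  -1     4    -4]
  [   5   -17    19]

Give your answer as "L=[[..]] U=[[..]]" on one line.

L=[[1,0,0],[-1,1,0],[5,-4,1]] U=[[1,-1,5],[0,3,1],[0,0,-2]]

  row1 -= -1·row0 → [0,3,1]
  row2 -= 5·row0 → [0,-12,-6]
  row2 -= -4·row1 → [0,0,-2]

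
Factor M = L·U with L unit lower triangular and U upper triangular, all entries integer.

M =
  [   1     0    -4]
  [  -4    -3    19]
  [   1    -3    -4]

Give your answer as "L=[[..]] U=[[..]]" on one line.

L=[[1,0,0],[-4,1,0],[1,1,1]] U=[[1,0,-4],[0,-3,3],[0,0,-3]]

  r1 -= -4·r0 → [0,-3,3]
  r2 -= 1·r0 → [0,-3,0]
  r2 -= 1·r1 → [0,0,-3]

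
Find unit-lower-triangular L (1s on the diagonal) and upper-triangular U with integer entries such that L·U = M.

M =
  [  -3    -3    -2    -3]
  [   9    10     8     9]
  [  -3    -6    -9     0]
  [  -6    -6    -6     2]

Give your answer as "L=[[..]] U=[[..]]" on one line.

  R1 -= -3·R0 → [0,1,2,0]
  R2 -= 1·R0 → [0,-3,-7,3]
  R3 -= 2·R0 → [0,0,-2,8]
  R2 -= -3·R1 → [0,0,-1,3]
  R3 -= 0·R1 → [0,0,-2,8]
  R3 -= 2·R2 → [0,0,0,2]

L=[[1,0,0,0],[-3,1,0,0],[1,-3,1,0],[2,0,2,1]] U=[[-3,-3,-2,-3],[0,1,2,0],[0,0,-1,3],[0,0,0,2]]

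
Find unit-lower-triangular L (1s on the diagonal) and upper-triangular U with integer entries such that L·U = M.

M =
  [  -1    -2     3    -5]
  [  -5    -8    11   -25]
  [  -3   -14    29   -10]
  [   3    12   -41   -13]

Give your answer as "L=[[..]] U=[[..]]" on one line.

  R1 -= 5·R0 → [0,2,-4,0]
  R2 -= 3·R0 → [0,-8,20,5]
  R3 -= -3·R0 → [0,6,-32,-28]
  R2 -= -4·R1 → [0,0,4,5]
  R3 -= 3·R1 → [0,0,-20,-28]
  R3 -= -5·R2 → [0,0,0,-3]

L=[[1,0,0,0],[5,1,0,0],[3,-4,1,0],[-3,3,-5,1]] U=[[-1,-2,3,-5],[0,2,-4,0],[0,0,4,5],[0,0,0,-3]]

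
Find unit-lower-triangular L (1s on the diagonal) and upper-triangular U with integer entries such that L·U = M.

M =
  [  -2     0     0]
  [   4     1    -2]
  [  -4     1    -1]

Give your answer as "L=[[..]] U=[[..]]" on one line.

  row1 -= -2·row0 → [0,1,-2]
  row2 -= 2·row0 → [0,1,-1]
  row2 -= 1·row1 → [0,0,1]

L=[[1,0,0],[-2,1,0],[2,1,1]] U=[[-2,0,0],[0,1,-2],[0,0,1]]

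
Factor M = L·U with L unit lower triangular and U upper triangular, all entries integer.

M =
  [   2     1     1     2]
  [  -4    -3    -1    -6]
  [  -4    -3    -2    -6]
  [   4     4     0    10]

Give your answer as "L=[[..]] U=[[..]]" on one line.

  r1 -= -2·r0 → [0,-1,1,-2]
  r2 -= -2·r0 → [0,-1,0,-2]
  r3 -= 2·r0 → [0,2,-2,6]
  r2 -= 1·r1 → [0,0,-1,0]
  r3 -= -2·r1 → [0,0,0,2]
  r3 -= 0·r2 → [0,0,0,2]

L=[[1,0,0,0],[-2,1,0,0],[-2,1,1,0],[2,-2,0,1]] U=[[2,1,1,2],[0,-1,1,-2],[0,0,-1,0],[0,0,0,2]]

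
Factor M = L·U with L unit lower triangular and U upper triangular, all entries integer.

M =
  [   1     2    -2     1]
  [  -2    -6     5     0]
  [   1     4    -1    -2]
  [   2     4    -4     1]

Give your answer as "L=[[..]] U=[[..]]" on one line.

L=[[1,0,0,0],[-2,1,0,0],[1,-1,1,0],[2,0,0,1]] U=[[1,2,-2,1],[0,-2,1,2],[0,0,2,-1],[0,0,0,-1]]

  row1 -= -2·row0 → [0,-2,1,2]
  row2 -= 1·row0 → [0,2,1,-3]
  row3 -= 2·row0 → [0,0,0,-1]
  row2 -= -1·row1 → [0,0,2,-1]
  row3 -= 0·row1 → [0,0,0,-1]
  row3 -= 0·row2 → [0,0,0,-1]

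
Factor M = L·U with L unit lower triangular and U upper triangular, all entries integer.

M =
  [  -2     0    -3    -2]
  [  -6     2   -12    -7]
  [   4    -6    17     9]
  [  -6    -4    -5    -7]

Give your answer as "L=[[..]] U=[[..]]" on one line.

  r1 -= 3·r0 → [0,2,-3,-1]
  r2 -= -2·r0 → [0,-6,11,5]
  r3 -= 3·r0 → [0,-4,4,-1]
  r2 -= -3·r1 → [0,0,2,2]
  r3 -= -2·r1 → [0,0,-2,-3]
  r3 -= -1·r2 → [0,0,0,-1]

L=[[1,0,0,0],[3,1,0,0],[-2,-3,1,0],[3,-2,-1,1]] U=[[-2,0,-3,-2],[0,2,-3,-1],[0,0,2,2],[0,0,0,-1]]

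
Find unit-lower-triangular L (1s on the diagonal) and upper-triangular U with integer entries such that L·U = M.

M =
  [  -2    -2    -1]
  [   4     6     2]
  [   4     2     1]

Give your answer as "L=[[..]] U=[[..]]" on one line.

L=[[1,0,0],[-2,1,0],[-2,-1,1]] U=[[-2,-2,-1],[0,2,0],[0,0,-1]]

  R1 -= -2·R0 → [0,2,0]
  R2 -= -2·R0 → [0,-2,-1]
  R2 -= -1·R1 → [0,0,-1]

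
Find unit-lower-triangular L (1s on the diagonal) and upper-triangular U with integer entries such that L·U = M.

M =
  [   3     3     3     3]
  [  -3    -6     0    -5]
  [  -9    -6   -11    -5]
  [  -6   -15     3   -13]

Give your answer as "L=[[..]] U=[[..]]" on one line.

  R1 -= -1·R0 → [0,-3,3,-2]
  R2 -= -3·R0 → [0,3,-2,4]
  R3 -= -2·R0 → [0,-9,9,-7]
  R2 -= -1·R1 → [0,0,1,2]
  R3 -= 3·R1 → [0,0,0,-1]
  R3 -= 0·R2 → [0,0,0,-1]

L=[[1,0,0,0],[-1,1,0,0],[-3,-1,1,0],[-2,3,0,1]] U=[[3,3,3,3],[0,-3,3,-2],[0,0,1,2],[0,0,0,-1]]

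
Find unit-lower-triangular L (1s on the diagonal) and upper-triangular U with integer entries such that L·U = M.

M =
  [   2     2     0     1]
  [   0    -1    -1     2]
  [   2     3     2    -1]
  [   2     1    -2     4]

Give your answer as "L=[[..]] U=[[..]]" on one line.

  row1 -= 0·row0 → [0,-1,-1,2]
  row2 -= 1·row0 → [0,1,2,-2]
  row3 -= 1·row0 → [0,-1,-2,3]
  row2 -= -1·row1 → [0,0,1,0]
  row3 -= 1·row1 → [0,0,-1,1]
  row3 -= -1·row2 → [0,0,0,1]

L=[[1,0,0,0],[0,1,0,0],[1,-1,1,0],[1,1,-1,1]] U=[[2,2,0,1],[0,-1,-1,2],[0,0,1,0],[0,0,0,1]]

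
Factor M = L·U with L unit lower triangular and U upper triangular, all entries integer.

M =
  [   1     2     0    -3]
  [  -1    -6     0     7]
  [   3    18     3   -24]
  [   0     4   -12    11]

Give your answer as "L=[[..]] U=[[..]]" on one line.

  R1 -= -1·R0 → [0,-4,0,4]
  R2 -= 3·R0 → [0,12,3,-15]
  R3 -= 0·R0 → [0,4,-12,11]
  R2 -= -3·R1 → [0,0,3,-3]
  R3 -= -1·R1 → [0,0,-12,15]
  R3 -= -4·R2 → [0,0,0,3]

L=[[1,0,0,0],[-1,1,0,0],[3,-3,1,0],[0,-1,-4,1]] U=[[1,2,0,-3],[0,-4,0,4],[0,0,3,-3],[0,0,0,3]]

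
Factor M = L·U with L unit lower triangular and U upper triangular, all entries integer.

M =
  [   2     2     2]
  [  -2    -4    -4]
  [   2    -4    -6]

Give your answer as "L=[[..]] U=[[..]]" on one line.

  R1 -= -1·R0 → [0,-2,-2]
  R2 -= 1·R0 → [0,-6,-8]
  R2 -= 3·R1 → [0,0,-2]

L=[[1,0,0],[-1,1,0],[1,3,1]] U=[[2,2,2],[0,-2,-2],[0,0,-2]]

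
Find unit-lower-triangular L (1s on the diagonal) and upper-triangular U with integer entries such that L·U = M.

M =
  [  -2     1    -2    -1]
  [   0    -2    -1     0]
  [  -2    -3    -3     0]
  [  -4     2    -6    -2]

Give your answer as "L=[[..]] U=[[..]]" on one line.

  R1 -= 0·R0 → [0,-2,-1,0]
  R2 -= 1·R0 → [0,-4,-1,1]
  R3 -= 2·R0 → [0,0,-2,0]
  R2 -= 2·R1 → [0,0,1,1]
  R3 -= 0·R1 → [0,0,-2,0]
  R3 -= -2·R2 → [0,0,0,2]

L=[[1,0,0,0],[0,1,0,0],[1,2,1,0],[2,0,-2,1]] U=[[-2,1,-2,-1],[0,-2,-1,0],[0,0,1,1],[0,0,0,2]]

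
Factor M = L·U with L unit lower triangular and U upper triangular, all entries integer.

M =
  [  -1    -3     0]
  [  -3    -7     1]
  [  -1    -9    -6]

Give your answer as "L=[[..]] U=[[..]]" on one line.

  r1 -= 3·r0 → [0,2,1]
  r2 -= 1·r0 → [0,-6,-6]
  r2 -= -3·r1 → [0,0,-3]

L=[[1,0,0],[3,1,0],[1,-3,1]] U=[[-1,-3,0],[0,2,1],[0,0,-3]]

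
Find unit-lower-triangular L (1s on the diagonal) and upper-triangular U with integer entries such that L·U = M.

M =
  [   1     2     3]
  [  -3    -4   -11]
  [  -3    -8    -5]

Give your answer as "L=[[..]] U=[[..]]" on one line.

L=[[1,0,0],[-3,1,0],[-3,-1,1]] U=[[1,2,3],[0,2,-2],[0,0,2]]

  R1 -= -3·R0 → [0,2,-2]
  R2 -= -3·R0 → [0,-2,4]
  R2 -= -1·R1 → [0,0,2]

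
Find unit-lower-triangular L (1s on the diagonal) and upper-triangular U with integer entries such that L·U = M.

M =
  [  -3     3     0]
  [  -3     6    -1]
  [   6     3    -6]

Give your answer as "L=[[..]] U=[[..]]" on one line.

  R1 -= 1·R0 → [0,3,-1]
  R2 -= -2·R0 → [0,9,-6]
  R2 -= 3·R1 → [0,0,-3]

L=[[1,0,0],[1,1,0],[-2,3,1]] U=[[-3,3,0],[0,3,-1],[0,0,-3]]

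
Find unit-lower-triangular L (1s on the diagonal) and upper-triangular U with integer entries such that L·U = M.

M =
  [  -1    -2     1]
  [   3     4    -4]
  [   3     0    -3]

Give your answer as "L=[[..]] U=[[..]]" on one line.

L=[[1,0,0],[-3,1,0],[-3,3,1]] U=[[-1,-2,1],[0,-2,-1],[0,0,3]]

  r1 -= -3·r0 → [0,-2,-1]
  r2 -= -3·r0 → [0,-6,0]
  r2 -= 3·r1 → [0,0,3]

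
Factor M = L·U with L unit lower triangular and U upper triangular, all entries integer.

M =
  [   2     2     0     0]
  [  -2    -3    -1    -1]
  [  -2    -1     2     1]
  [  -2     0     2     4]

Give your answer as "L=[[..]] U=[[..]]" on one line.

L=[[1,0,0,0],[-1,1,0,0],[-1,-1,1,0],[-1,-2,0,1]] U=[[2,2,0,0],[0,-1,-1,-1],[0,0,1,0],[0,0,0,2]]

  R1 -= -1·R0 → [0,-1,-1,-1]
  R2 -= -1·R0 → [0,1,2,1]
  R3 -= -1·R0 → [0,2,2,4]
  R2 -= -1·R1 → [0,0,1,0]
  R3 -= -2·R1 → [0,0,0,2]
  R3 -= 0·R2 → [0,0,0,2]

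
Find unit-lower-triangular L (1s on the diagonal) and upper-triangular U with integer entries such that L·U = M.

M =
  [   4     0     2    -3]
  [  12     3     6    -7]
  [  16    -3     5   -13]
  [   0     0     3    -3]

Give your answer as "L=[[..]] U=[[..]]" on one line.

L=[[1,0,0,0],[3,1,0,0],[4,-1,1,0],[0,0,-1,1]] U=[[4,0,2,-3],[0,3,0,2],[0,0,-3,1],[0,0,0,-2]]

  row1 -= 3·row0 → [0,3,0,2]
  row2 -= 4·row0 → [0,-3,-3,-1]
  row3 -= 0·row0 → [0,0,3,-3]
  row2 -= -1·row1 → [0,0,-3,1]
  row3 -= 0·row1 → [0,0,3,-3]
  row3 -= -1·row2 → [0,0,0,-2]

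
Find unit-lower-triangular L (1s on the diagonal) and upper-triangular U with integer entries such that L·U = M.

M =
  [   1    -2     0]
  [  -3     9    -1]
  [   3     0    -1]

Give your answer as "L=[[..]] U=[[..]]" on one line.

  row1 -= -3·row0 → [0,3,-1]
  row2 -= 3·row0 → [0,6,-1]
  row2 -= 2·row1 → [0,0,1]

L=[[1,0,0],[-3,1,0],[3,2,1]] U=[[1,-2,0],[0,3,-1],[0,0,1]]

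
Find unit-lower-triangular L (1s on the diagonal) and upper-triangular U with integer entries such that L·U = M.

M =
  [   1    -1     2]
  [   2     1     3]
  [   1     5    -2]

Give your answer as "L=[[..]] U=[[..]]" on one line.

  row1 -= 2·row0 → [0,3,-1]
  row2 -= 1·row0 → [0,6,-4]
  row2 -= 2·row1 → [0,0,-2]

L=[[1,0,0],[2,1,0],[1,2,1]] U=[[1,-1,2],[0,3,-1],[0,0,-2]]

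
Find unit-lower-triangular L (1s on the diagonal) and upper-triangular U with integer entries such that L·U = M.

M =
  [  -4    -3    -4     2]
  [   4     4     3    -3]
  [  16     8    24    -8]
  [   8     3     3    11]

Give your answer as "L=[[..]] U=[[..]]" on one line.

  row1 -= -1·row0 → [0,1,-1,-1]
  row2 -= -4·row0 → [0,-4,8,0]
  row3 -= -2·row0 → [0,-3,-5,15]
  row2 -= -4·row1 → [0,0,4,-4]
  row3 -= -3·row1 → [0,0,-8,12]
  row3 -= -2·row2 → [0,0,0,4]

L=[[1,0,0,0],[-1,1,0,0],[-4,-4,1,0],[-2,-3,-2,1]] U=[[-4,-3,-4,2],[0,1,-1,-1],[0,0,4,-4],[0,0,0,4]]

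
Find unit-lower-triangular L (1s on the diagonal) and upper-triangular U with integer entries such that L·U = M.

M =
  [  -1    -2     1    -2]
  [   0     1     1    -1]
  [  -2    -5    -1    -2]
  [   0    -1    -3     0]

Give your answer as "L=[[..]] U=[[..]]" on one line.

L=[[1,0,0,0],[0,1,0,0],[2,-1,1,0],[0,-1,1,1]] U=[[-1,-2,1,-2],[0,1,1,-1],[0,0,-2,1],[0,0,0,-2]]

  R1 -= 0·R0 → [0,1,1,-1]
  R2 -= 2·R0 → [0,-1,-3,2]
  R3 -= 0·R0 → [0,-1,-3,0]
  R2 -= -1·R1 → [0,0,-2,1]
  R3 -= -1·R1 → [0,0,-2,-1]
  R3 -= 1·R2 → [0,0,0,-2]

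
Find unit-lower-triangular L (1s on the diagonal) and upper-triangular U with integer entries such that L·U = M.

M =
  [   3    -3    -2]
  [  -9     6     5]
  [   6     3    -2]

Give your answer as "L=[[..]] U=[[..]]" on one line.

L=[[1,0,0],[-3,1,0],[2,-3,1]] U=[[3,-3,-2],[0,-3,-1],[0,0,-1]]

  r1 -= -3·r0 → [0,-3,-1]
  r2 -= 2·r0 → [0,9,2]
  r2 -= -3·r1 → [0,0,-1]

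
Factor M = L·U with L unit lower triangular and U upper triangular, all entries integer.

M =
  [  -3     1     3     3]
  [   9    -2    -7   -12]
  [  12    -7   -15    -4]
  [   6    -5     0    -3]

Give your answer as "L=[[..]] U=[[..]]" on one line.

  R1 -= -3·R0 → [0,1,2,-3]
  R2 -= -4·R0 → [0,-3,-3,8]
  R3 -= -2·R0 → [0,-3,6,3]
  R2 -= -3·R1 → [0,0,3,-1]
  R3 -= -3·R1 → [0,0,12,-6]
  R3 -= 4·R2 → [0,0,0,-2]

L=[[1,0,0,0],[-3,1,0,0],[-4,-3,1,0],[-2,-3,4,1]] U=[[-3,1,3,3],[0,1,2,-3],[0,0,3,-1],[0,0,0,-2]]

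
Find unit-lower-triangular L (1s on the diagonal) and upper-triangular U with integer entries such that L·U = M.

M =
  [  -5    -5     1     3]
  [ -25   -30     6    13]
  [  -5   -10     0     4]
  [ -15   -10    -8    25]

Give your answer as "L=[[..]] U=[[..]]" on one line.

L=[[1,0,0,0],[5,1,0,0],[1,1,1,0],[3,-1,5,1]] U=[[-5,-5,1,3],[0,-5,1,-2],[0,0,-2,3],[0,0,0,-1]]

  R1 -= 5·R0 → [0,-5,1,-2]
  R2 -= 1·R0 → [0,-5,-1,1]
  R3 -= 3·R0 → [0,5,-11,16]
  R2 -= 1·R1 → [0,0,-2,3]
  R3 -= -1·R1 → [0,0,-10,14]
  R3 -= 5·R2 → [0,0,0,-1]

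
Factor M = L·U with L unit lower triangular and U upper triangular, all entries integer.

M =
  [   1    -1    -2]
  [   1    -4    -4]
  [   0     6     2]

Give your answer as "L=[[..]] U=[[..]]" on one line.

  r1 -= 1·r0 → [0,-3,-2]
  r2 -= 0·r0 → [0,6,2]
  r2 -= -2·r1 → [0,0,-2]

L=[[1,0,0],[1,1,0],[0,-2,1]] U=[[1,-1,-2],[0,-3,-2],[0,0,-2]]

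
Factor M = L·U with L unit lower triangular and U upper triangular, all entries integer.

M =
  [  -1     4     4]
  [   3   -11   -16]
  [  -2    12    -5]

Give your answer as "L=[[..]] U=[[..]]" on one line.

  row1 -= -3·row0 → [0,1,-4]
  row2 -= 2·row0 → [0,4,-13]
  row2 -= 4·row1 → [0,0,3]

L=[[1,0,0],[-3,1,0],[2,4,1]] U=[[-1,4,4],[0,1,-4],[0,0,3]]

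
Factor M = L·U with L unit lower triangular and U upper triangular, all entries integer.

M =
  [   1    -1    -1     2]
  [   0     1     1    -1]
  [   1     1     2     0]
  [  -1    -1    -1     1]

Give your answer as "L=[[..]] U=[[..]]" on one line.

  r1 -= 0·r0 → [0,1,1,-1]
  r2 -= 1·r0 → [0,2,3,-2]
  r3 -= -1·r0 → [0,-2,-2,3]
  r2 -= 2·r1 → [0,0,1,0]
  r3 -= -2·r1 → [0,0,0,1]
  r3 -= 0·r2 → [0,0,0,1]

L=[[1,0,0,0],[0,1,0,0],[1,2,1,0],[-1,-2,0,1]] U=[[1,-1,-1,2],[0,1,1,-1],[0,0,1,0],[0,0,0,1]]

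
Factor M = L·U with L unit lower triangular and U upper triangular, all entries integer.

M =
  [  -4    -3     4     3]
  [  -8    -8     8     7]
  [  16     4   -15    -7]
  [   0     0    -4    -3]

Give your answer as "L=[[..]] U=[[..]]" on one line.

L=[[1,0,0,0],[2,1,0,0],[-4,4,1,0],[0,0,-4,1]] U=[[-4,-3,4,3],[0,-2,0,1],[0,0,1,1],[0,0,0,1]]

  R1 -= 2·R0 → [0,-2,0,1]
  R2 -= -4·R0 → [0,-8,1,5]
  R3 -= 0·R0 → [0,0,-4,-3]
  R2 -= 4·R1 → [0,0,1,1]
  R3 -= 0·R1 → [0,0,-4,-3]
  R3 -= -4·R2 → [0,0,0,1]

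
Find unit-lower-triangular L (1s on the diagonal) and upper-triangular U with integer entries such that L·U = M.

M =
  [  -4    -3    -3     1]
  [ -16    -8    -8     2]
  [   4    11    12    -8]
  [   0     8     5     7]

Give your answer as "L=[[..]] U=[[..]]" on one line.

L=[[1,0,0,0],[4,1,0,0],[-1,2,1,0],[0,2,-3,1]] U=[[-4,-3,-3,1],[0,4,4,-2],[0,0,1,-3],[0,0,0,2]]

  row1 -= 4·row0 → [0,4,4,-2]
  row2 -= -1·row0 → [0,8,9,-7]
  row3 -= 0·row0 → [0,8,5,7]
  row2 -= 2·row1 → [0,0,1,-3]
  row3 -= 2·row1 → [0,0,-3,11]
  row3 -= -3·row2 → [0,0,0,2]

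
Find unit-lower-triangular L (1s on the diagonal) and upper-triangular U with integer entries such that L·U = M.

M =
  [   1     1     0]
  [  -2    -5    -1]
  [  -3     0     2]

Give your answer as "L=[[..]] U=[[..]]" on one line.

  r1 -= -2·r0 → [0,-3,-1]
  r2 -= -3·r0 → [0,3,2]
  r2 -= -1·r1 → [0,0,1]

L=[[1,0,0],[-2,1,0],[-3,-1,1]] U=[[1,1,0],[0,-3,-1],[0,0,1]]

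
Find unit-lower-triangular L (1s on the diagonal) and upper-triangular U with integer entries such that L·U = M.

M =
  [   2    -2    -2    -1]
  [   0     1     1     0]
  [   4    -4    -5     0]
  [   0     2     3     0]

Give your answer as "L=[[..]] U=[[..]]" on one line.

  R1 -= 0·R0 → [0,1,1,0]
  R2 -= 2·R0 → [0,0,-1,2]
  R3 -= 0·R0 → [0,2,3,0]
  R2 -= 0·R1 → [0,0,-1,2]
  R3 -= 2·R1 → [0,0,1,0]
  R3 -= -1·R2 → [0,0,0,2]

L=[[1,0,0,0],[0,1,0,0],[2,0,1,0],[0,2,-1,1]] U=[[2,-2,-2,-1],[0,1,1,0],[0,0,-1,2],[0,0,0,2]]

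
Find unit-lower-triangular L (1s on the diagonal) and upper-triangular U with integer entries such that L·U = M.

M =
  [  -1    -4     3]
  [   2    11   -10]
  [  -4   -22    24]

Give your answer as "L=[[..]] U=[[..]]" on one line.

L=[[1,0,0],[-2,1,0],[4,-2,1]] U=[[-1,-4,3],[0,3,-4],[0,0,4]]

  row1 -= -2·row0 → [0,3,-4]
  row2 -= 4·row0 → [0,-6,12]
  row2 -= -2·row1 → [0,0,4]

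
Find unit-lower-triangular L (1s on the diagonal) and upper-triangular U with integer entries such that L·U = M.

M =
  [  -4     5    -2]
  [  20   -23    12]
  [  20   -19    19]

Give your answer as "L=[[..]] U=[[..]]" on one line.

  row1 -= -5·row0 → [0,2,2]
  row2 -= -5·row0 → [0,6,9]
  row2 -= 3·row1 → [0,0,3]

L=[[1,0,0],[-5,1,0],[-5,3,1]] U=[[-4,5,-2],[0,2,2],[0,0,3]]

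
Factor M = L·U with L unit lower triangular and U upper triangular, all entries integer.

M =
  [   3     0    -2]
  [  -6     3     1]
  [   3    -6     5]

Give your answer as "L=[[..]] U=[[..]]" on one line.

  r1 -= -2·r0 → [0,3,-3]
  r2 -= 1·r0 → [0,-6,7]
  r2 -= -2·r1 → [0,0,1]

L=[[1,0,0],[-2,1,0],[1,-2,1]] U=[[3,0,-2],[0,3,-3],[0,0,1]]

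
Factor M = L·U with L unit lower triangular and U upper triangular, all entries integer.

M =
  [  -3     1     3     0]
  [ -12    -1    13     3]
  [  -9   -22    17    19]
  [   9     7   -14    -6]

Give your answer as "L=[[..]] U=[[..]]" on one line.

  R1 -= 4·R0 → [0,-5,1,3]
  R2 -= 3·R0 → [0,-25,8,19]
  R3 -= -3·R0 → [0,10,-5,-6]
  R2 -= 5·R1 → [0,0,3,4]
  R3 -= -2·R1 → [0,0,-3,0]
  R3 -= -1·R2 → [0,0,0,4]

L=[[1,0,0,0],[4,1,0,0],[3,5,1,0],[-3,-2,-1,1]] U=[[-3,1,3,0],[0,-5,1,3],[0,0,3,4],[0,0,0,4]]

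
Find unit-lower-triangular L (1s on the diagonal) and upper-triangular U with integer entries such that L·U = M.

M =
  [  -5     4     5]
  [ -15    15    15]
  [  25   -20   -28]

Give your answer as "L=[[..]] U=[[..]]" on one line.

  R1 -= 3·R0 → [0,3,0]
  R2 -= -5·R0 → [0,0,-3]
  R2 -= 0·R1 → [0,0,-3]

L=[[1,0,0],[3,1,0],[-5,0,1]] U=[[-5,4,5],[0,3,0],[0,0,-3]]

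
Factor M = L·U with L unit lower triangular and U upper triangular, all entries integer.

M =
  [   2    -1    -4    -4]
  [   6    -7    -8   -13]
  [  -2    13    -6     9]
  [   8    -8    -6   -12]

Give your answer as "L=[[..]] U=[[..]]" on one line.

L=[[1,0,0,0],[3,1,0,0],[-1,-3,1,0],[4,1,3,1]] U=[[2,-1,-4,-4],[0,-4,4,-1],[0,0,2,2],[0,0,0,-1]]

  row1 -= 3·row0 → [0,-4,4,-1]
  row2 -= -1·row0 → [0,12,-10,5]
  row3 -= 4·row0 → [0,-4,10,4]
  row2 -= -3·row1 → [0,0,2,2]
  row3 -= 1·row1 → [0,0,6,5]
  row3 -= 3·row2 → [0,0,0,-1]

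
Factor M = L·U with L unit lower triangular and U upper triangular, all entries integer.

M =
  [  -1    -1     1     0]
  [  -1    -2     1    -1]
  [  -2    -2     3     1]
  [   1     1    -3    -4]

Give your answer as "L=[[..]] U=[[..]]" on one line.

  row1 -= 1·row0 → [0,-1,0,-1]
  row2 -= 2·row0 → [0,0,1,1]
  row3 -= -1·row0 → [0,0,-2,-4]
  row2 -= 0·row1 → [0,0,1,1]
  row3 -= 0·row1 → [0,0,-2,-4]
  row3 -= -2·row2 → [0,0,0,-2]

L=[[1,0,0,0],[1,1,0,0],[2,0,1,0],[-1,0,-2,1]] U=[[-1,-1,1,0],[0,-1,0,-1],[0,0,1,1],[0,0,0,-2]]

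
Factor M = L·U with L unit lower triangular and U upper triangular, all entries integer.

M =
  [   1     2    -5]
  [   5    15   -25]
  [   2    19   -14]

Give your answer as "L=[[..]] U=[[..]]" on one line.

L=[[1,0,0],[5,1,0],[2,3,1]] U=[[1,2,-5],[0,5,0],[0,0,-4]]

  r1 -= 5·r0 → [0,5,0]
  r2 -= 2·r0 → [0,15,-4]
  r2 -= 3·r1 → [0,0,-4]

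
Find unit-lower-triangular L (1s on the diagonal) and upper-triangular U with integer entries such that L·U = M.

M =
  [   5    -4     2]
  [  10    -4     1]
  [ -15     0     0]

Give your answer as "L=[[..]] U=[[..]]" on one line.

  row1 -= 2·row0 → [0,4,-3]
  row2 -= -3·row0 → [0,-12,6]
  row2 -= -3·row1 → [0,0,-3]

L=[[1,0,0],[2,1,0],[-3,-3,1]] U=[[5,-4,2],[0,4,-3],[0,0,-3]]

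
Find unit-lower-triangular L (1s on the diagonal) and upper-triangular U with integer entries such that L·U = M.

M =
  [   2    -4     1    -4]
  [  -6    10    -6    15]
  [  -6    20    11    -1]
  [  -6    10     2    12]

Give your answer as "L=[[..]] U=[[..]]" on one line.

  R1 -= -3·R0 → [0,-2,-3,3]
  R2 -= -3·R0 → [0,8,14,-13]
  R3 -= -3·R0 → [0,-2,5,0]
  R2 -= -4·R1 → [0,0,2,-1]
  R3 -= 1·R1 → [0,0,8,-3]
  R3 -= 4·R2 → [0,0,0,1]

L=[[1,0,0,0],[-3,1,0,0],[-3,-4,1,0],[-3,1,4,1]] U=[[2,-4,1,-4],[0,-2,-3,3],[0,0,2,-1],[0,0,0,1]]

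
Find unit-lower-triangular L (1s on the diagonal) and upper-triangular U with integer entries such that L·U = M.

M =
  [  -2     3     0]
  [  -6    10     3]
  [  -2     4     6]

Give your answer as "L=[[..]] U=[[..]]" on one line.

L=[[1,0,0],[3,1,0],[1,1,1]] U=[[-2,3,0],[0,1,3],[0,0,3]]

  R1 -= 3·R0 → [0,1,3]
  R2 -= 1·R0 → [0,1,6]
  R2 -= 1·R1 → [0,0,3]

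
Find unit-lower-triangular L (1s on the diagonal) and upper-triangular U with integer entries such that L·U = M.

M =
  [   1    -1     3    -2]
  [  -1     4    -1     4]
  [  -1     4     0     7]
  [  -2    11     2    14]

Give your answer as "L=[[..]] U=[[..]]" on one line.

  R1 -= -1·R0 → [0,3,2,2]
  R2 -= -1·R0 → [0,3,3,5]
  R3 -= -2·R0 → [0,9,8,10]
  R2 -= 1·R1 → [0,0,1,3]
  R3 -= 3·R1 → [0,0,2,4]
  R3 -= 2·R2 → [0,0,0,-2]

L=[[1,0,0,0],[-1,1,0,0],[-1,1,1,0],[-2,3,2,1]] U=[[1,-1,3,-2],[0,3,2,2],[0,0,1,3],[0,0,0,-2]]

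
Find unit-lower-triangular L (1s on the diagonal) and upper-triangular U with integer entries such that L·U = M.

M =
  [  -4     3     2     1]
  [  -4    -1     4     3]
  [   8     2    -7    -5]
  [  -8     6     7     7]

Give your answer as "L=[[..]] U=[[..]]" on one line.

L=[[1,0,0,0],[1,1,0,0],[-2,-2,1,0],[2,0,3,1]] U=[[-4,3,2,1],[0,-4,2,2],[0,0,1,1],[0,0,0,2]]

  R1 -= 1·R0 → [0,-4,2,2]
  R2 -= -2·R0 → [0,8,-3,-3]
  R3 -= 2·R0 → [0,0,3,5]
  R2 -= -2·R1 → [0,0,1,1]
  R3 -= 0·R1 → [0,0,3,5]
  R3 -= 3·R2 → [0,0,0,2]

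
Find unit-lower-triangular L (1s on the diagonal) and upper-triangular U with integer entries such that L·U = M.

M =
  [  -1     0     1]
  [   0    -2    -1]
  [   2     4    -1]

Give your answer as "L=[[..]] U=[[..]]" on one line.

L=[[1,0,0],[0,1,0],[-2,-2,1]] U=[[-1,0,1],[0,-2,-1],[0,0,-1]]

  R1 -= 0·R0 → [0,-2,-1]
  R2 -= -2·R0 → [0,4,1]
  R2 -= -2·R1 → [0,0,-1]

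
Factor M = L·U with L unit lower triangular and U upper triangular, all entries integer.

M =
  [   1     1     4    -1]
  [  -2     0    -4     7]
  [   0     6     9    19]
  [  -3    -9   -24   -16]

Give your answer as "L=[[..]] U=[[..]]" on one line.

L=[[1,0,0,0],[-2,1,0,0],[0,3,1,0],[-3,-3,0,1]] U=[[1,1,4,-1],[0,2,4,5],[0,0,-3,4],[0,0,0,-4]]

  row1 -= -2·row0 → [0,2,4,5]
  row2 -= 0·row0 → [0,6,9,19]
  row3 -= -3·row0 → [0,-6,-12,-19]
  row2 -= 3·row1 → [0,0,-3,4]
  row3 -= -3·row1 → [0,0,0,-4]
  row3 -= 0·row2 → [0,0,0,-4]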